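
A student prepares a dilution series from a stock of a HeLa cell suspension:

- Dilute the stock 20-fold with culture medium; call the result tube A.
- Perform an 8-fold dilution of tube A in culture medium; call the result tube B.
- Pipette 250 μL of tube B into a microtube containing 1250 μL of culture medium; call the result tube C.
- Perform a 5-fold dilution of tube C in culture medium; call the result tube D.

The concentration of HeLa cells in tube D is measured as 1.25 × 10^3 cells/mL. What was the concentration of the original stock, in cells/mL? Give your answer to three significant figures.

Step 1: 20-fold → factor 20
Step 2: 8-fold → factor 8
Step 3: 250 μL + 1250 μL = 1500 μL total → factor 1500/250 = 6
Step 4: 5-fold → factor 5
Overall dilution factor = 20 × 8 × 6 × 5 = 4800
Stock = 1.25 × 10^3 cells/mL × 4800 = 6.00 × 10^6 cells/mL

6.00 × 10^6 cells/mL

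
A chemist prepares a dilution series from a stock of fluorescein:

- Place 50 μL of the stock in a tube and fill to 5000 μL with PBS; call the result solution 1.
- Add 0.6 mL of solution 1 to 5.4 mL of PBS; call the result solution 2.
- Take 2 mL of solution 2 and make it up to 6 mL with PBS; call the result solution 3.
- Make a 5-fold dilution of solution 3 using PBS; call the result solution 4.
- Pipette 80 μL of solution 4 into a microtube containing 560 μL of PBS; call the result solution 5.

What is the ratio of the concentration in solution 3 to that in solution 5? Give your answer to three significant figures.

Step 1: 50 μL brought to 5000 μL → factor 5000/50 = 100
Step 2: 0.6 mL + 5.4 mL = 6 mL total → factor 6/0.6 = 10
Step 3: 2 mL brought to 6 mL → factor 6/2 = 3
Step 4: 5-fold → factor 5
Step 5: 80 μL + 560 μL = 640 μL total → factor 640/80 = 8
Dilution factor to solution 3 = 3000; to solution 5 = 1.2 × 10^5
[solution 3]/[solution 5] = (factor to solution 5)/(factor to solution 3) = 1.2 × 10^5/3000 = 40.0

40.0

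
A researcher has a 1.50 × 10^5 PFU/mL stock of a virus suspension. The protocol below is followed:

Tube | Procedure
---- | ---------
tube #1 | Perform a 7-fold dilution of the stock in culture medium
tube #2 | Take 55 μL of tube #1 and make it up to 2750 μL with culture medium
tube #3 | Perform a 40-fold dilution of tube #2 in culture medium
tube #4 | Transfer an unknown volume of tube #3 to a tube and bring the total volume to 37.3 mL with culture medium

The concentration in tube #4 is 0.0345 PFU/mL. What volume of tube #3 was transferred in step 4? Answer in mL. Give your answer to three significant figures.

Step 1: 7-fold → factor 7
Step 2: 55 μL brought to 2750 μL → factor 2750/55 = 50
Step 3: 40-fold → factor 40
Step 4: v brought to 37.3 mL → factor = 37.3 mL/v
Product of known-step factors = 14000
Overall factor = 1.50 × 10^5 PFU/mL / (0.0345 PFU/mL) = 4.3478 × 10^6
Step-4 factor = 4.3478 × 10^6 / 14000 = 310.56
v = 37.3 mL / 310.56 = 0.120 mL

0.120 mL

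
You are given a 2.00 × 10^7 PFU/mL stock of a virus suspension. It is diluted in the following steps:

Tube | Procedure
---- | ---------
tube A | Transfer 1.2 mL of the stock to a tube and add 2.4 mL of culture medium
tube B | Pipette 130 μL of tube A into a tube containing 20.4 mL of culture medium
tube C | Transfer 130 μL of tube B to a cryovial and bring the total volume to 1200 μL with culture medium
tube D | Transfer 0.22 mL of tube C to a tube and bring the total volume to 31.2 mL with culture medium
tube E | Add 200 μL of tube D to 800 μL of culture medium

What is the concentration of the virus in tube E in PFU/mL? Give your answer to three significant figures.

6.45 PFU/mL

Step 1: 1.2 mL + 2.4 mL = 3.6 mL total → factor 3.6/1.2 = 3
Step 2: 130 μL + 20.4 mL = 20530 μL total → factor 20530/130 = 157.92
Step 3: 130 μL brought to 1200 μL → factor 1200/130 = 9.2308
Step 4: 0.22 mL brought to 31.2 mL → factor 31.2/0.22 = 141.82
Step 5: 200 μL + 800 μL = 1000 μL total → factor 1000/200 = 5
Overall dilution factor = 3 × 157.92 × 9.2308 × 141.82 × 5 = 3.101 × 10^6
Final = 2.00 × 10^7 PFU/mL / 3.101 × 10^6 = 6.45 PFU/mL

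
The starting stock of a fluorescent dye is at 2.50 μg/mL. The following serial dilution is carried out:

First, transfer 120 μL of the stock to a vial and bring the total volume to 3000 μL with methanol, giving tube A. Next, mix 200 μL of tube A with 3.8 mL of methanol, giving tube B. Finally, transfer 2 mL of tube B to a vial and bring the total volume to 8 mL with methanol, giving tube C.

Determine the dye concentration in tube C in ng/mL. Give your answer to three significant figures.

Step 1: 120 μL brought to 3000 μL → factor 3000/120 = 25
Step 2: 200 μL + 3.8 mL = 4000 μL total → factor 4000/200 = 20
Step 3: 2 mL brought to 8 mL → factor 8/2 = 4
Overall dilution factor = 25 × 20 × 4 = 2000
Final = 2.50 μg/mL / 2000 = 0.001250 μg/mL = 1.25 ng/mL

1.25 ng/mL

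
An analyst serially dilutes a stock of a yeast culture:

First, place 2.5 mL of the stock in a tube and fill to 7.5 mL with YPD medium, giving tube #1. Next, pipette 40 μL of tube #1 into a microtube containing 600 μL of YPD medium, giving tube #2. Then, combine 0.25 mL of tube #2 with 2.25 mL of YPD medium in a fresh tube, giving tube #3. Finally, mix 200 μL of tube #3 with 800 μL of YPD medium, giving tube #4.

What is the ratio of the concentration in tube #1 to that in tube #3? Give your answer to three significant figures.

160

Step 1: 2.5 mL brought to 7.5 mL → factor 7.5/2.5 = 3
Step 2: 40 μL + 600 μL = 640 μL total → factor 640/40 = 16
Step 3: 0.25 mL + 2.25 mL = 2.5 mL total → factor 2.5/0.25 = 10
Dilution factor to tube #1 = 3; to tube #3 = 480
[tube #1]/[tube #3] = (factor to tube #3)/(factor to tube #1) = 480/3 = 160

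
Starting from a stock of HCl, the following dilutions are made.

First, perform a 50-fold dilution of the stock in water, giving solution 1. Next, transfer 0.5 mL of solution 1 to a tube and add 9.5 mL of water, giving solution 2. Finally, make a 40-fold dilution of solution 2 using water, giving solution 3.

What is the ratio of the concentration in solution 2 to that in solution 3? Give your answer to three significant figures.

Step 1: 50-fold → factor 50
Step 2: 0.5 mL + 9.5 mL = 10 mL total → factor 10/0.5 = 20
Step 3: 40-fold → factor 40
Dilution factor to solution 2 = 1000; to solution 3 = 40000
[solution 2]/[solution 3] = (factor to solution 3)/(factor to solution 2) = 40000/1000 = 40.0

40.0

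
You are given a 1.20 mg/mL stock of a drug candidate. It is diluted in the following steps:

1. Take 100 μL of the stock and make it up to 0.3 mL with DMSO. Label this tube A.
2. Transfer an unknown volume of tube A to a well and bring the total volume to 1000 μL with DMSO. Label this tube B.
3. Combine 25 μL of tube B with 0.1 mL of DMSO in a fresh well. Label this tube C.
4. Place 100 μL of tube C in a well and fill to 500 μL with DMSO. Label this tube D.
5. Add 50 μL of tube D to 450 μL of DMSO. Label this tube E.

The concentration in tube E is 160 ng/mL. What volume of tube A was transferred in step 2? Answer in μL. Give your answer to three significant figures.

Step 1: 100 μL brought to 0.3 mL → factor 300/100 = 3
Step 2: v brought to 1000 μL → factor = 1000 μL/v
Step 3: 25 μL + 0.1 mL = 125 μL total → factor 125/25 = 5
Step 4: 100 μL brought to 500 μL → factor 500/100 = 5
Step 5: 50 μL + 450 μL = 500 μL total → factor 500/50 = 10
Product of known-step factors = 750
Overall factor = 1.20 mg/mL / (160 ng/mL) = 7500
Step-2 factor = 7500 / 750 = 10
v = 1000 μL / 10 = 100 μL

100 μL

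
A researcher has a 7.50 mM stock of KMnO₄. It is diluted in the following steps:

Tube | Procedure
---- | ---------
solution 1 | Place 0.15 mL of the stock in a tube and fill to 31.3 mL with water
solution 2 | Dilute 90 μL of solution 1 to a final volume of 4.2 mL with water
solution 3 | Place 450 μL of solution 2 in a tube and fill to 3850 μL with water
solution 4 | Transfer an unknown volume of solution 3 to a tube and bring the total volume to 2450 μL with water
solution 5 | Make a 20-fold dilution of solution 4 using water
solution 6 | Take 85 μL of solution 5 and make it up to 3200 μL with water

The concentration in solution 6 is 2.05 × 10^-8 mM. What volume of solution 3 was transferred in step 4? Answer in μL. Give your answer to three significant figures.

Step 1: 0.15 mL brought to 31.3 mL → factor 31.3/0.15 = 208.67
Step 2: 90 μL brought to 4.2 mL → factor 4200/90 = 46.667
Step 3: 450 μL brought to 3850 μL → factor 3850/450 = 8.5556
Step 4: v brought to 2450 μL → factor = 2450 μL/v
Step 5: 20-fold → factor 20
Step 6: 85 μL brought to 3200 μL → factor 3200/85 = 37.647
Product of known-step factors = 6.2729 × 10^7
Overall factor = 7.50 mM / (2.05 × 10^-8 mM) = 3.6585 × 10^8
Step-4 factor = 3.6585 × 10^8 / 6.2729 × 10^7 = 5.8323
v = 2450 μL / 5.8323 = 420 μL

420 μL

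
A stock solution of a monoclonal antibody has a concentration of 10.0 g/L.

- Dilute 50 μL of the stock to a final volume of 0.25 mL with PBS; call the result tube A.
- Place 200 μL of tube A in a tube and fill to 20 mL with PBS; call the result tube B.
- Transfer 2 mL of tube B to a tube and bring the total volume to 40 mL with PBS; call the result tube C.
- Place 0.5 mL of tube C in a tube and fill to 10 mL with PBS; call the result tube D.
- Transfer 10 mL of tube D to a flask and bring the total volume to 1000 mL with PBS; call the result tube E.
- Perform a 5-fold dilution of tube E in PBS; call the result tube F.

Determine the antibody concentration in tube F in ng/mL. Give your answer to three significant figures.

0.100 ng/mL

Step 1: 50 μL brought to 0.25 mL → factor 250/50 = 5
Step 2: 200 μL brought to 20 mL → factor 20000/200 = 100
Step 3: 2 mL brought to 40 mL → factor 40/2 = 20
Step 4: 0.5 mL brought to 10 mL → factor 10/0.5 = 20
Step 5: 10 mL brought to 1000 mL → factor 1000/10 = 100
Step 6: 5-fold → factor 5
Overall dilution factor = 5 × 100 × 20 × 20 × 100 × 5 = 1 × 10^8
Final = 10.0 g/L / 1 × 10^8 = 1.000 × 10^-7 g/L = 0.100 ng/mL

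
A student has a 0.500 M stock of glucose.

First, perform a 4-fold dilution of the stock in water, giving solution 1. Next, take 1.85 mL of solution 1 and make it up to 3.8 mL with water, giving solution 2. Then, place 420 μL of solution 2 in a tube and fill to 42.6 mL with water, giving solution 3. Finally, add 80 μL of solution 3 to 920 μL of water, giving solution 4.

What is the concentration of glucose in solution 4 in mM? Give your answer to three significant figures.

0.0480 mM

Step 1: 4-fold → factor 4
Step 2: 1.85 mL brought to 3.8 mL → factor 3.8/1.85 = 2.0541
Step 3: 420 μL brought to 42.6 mL → factor 42600/420 = 101.43
Step 4: 80 μL + 920 μL = 1000 μL total → factor 1000/80 = 12.5
Overall dilution factor = 4 × 2.0541 × 101.43 × 12.5 = 10417
Final = 0.500 M / 10417 = 4.800 × 10^-5 M = 0.0480 mM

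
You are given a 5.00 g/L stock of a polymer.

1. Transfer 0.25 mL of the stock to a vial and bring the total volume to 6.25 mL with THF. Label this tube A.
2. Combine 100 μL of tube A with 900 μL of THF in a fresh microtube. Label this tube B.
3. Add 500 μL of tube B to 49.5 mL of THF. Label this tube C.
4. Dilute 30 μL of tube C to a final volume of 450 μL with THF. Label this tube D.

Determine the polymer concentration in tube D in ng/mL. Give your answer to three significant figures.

Step 1: 0.25 mL brought to 6.25 mL → factor 6.25/0.25 = 25
Step 2: 100 μL + 900 μL = 1000 μL total → factor 1000/100 = 10
Step 3: 500 μL + 49.5 mL = 50000 μL total → factor 50000/500 = 100
Step 4: 30 μL brought to 450 μL → factor 450/30 = 15
Overall dilution factor = 25 × 10 × 100 × 15 = 3.75 × 10^5
Final = 5.00 g/L / 3.75 × 10^5 = 1.333 × 10^-5 g/L = 13.3 ng/mL

13.3 ng/mL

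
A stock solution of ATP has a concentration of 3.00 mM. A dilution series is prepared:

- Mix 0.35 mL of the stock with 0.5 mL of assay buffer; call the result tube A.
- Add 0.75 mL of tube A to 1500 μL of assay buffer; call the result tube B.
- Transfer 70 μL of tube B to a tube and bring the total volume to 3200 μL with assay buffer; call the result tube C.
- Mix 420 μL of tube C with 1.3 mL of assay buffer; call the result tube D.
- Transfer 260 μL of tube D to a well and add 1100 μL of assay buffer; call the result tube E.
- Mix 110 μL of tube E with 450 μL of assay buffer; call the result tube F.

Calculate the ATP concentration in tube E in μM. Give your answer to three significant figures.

0.420 μM

Step 1: 0.35 mL + 0.5 mL = 0.85 mL total → factor 0.85/0.35 = 2.4286
Step 2: 0.75 mL + 1500 μL = 2.25 mL total → factor 2.25/0.75 = 3
Step 3: 70 μL brought to 3200 μL → factor 3200/70 = 45.714
Step 4: 420 μL + 1.3 mL = 1720 μL total → factor 1720/420 = 4.0952
Step 5: 260 μL + 1100 μL = 1360 μL total → factor 1360/260 = 5.2308
Dilution factor through tube E = 2.4286 × 3 × 45.714 × 4.0952 × 5.2308 = 7134.6
[tube E] = 3.00 mM / 7134.6 = 0.0004205 mM = 0.420 μM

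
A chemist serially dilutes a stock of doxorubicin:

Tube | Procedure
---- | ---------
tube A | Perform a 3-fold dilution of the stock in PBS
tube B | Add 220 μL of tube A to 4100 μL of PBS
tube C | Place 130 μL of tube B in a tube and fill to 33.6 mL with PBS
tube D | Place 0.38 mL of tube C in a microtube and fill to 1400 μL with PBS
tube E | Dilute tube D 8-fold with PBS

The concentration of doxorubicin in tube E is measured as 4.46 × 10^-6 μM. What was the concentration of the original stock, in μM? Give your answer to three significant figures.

2.00 μM

Step 1: 3-fold → factor 3
Step 2: 220 μL + 4100 μL = 4320 μL total → factor 4320/220 = 19.636
Step 3: 130 μL brought to 33.6 mL → factor 33600/130 = 258.46
Step 4: 0.38 mL brought to 1400 μL → factor 1.4/0.38 = 3.6842
Step 5: 8-fold → factor 8
Overall dilution factor = 3 × 19.636 × 258.46 × 3.6842 × 8 = 4.4876 × 10^5
Stock = 4.46 × 10^-6 μM × 4.4876 × 10^5 = 2.00 μM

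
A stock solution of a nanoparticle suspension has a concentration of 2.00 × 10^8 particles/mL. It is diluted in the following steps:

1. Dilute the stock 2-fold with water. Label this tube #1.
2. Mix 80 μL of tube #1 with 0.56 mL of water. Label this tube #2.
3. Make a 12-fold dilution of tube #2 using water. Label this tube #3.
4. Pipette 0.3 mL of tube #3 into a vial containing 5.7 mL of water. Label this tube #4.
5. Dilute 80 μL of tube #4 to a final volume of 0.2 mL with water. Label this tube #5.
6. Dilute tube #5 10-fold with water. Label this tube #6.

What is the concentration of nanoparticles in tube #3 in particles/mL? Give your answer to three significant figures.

1.04 × 10^6 particles/mL

Step 1: 2-fold → factor 2
Step 2: 80 μL + 0.56 mL = 640 μL total → factor 640/80 = 8
Step 3: 12-fold → factor 12
Dilution factor through tube #3 = 2 × 8 × 12 = 192
[tube #3] = 2.00 × 10^8 particles/mL / 192 = 1.04 × 10^6 particles/mL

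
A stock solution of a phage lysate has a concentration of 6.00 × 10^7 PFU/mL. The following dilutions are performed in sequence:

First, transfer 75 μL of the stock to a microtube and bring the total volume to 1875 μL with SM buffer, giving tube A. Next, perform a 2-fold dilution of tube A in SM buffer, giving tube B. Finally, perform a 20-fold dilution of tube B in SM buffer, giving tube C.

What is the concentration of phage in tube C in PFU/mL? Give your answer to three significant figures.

Step 1: 75 μL brought to 1875 μL → factor 1875/75 = 25
Step 2: 2-fold → factor 2
Step 3: 20-fold → factor 20
Overall dilution factor = 25 × 2 × 20 = 1000
Final = 6.00 × 10^7 PFU/mL / 1000 = 6.00 × 10^4 PFU/mL

6.00 × 10^4 PFU/mL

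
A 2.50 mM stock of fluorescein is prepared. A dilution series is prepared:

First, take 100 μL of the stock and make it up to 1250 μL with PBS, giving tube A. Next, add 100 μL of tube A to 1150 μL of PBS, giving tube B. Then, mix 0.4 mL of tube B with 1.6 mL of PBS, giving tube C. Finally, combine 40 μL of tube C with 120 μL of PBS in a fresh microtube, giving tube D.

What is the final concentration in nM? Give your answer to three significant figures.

800 nM

Step 1: 100 μL brought to 1250 μL → factor 1250/100 = 12.5
Step 2: 100 μL + 1150 μL = 1250 μL total → factor 1250/100 = 12.5
Step 3: 0.4 mL + 1.6 mL = 2 mL total → factor 2/0.4 = 5
Step 4: 40 μL + 120 μL = 160 μL total → factor 160/40 = 4
Overall dilution factor = 12.5 × 12.5 × 5 × 4 = 3125
Final = 2.50 mM / 3125 = 0.0008000 mM = 800 nM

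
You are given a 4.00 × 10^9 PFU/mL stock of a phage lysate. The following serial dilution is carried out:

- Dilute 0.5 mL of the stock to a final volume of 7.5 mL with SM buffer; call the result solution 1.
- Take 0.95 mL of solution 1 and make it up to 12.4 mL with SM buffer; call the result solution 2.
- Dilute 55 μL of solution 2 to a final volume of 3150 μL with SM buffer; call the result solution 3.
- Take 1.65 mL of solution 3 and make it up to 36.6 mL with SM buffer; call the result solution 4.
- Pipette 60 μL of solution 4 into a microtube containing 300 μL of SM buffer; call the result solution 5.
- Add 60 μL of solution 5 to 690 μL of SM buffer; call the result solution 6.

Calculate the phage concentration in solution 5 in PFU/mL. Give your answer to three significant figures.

2.68 × 10^3 PFU/mL

Step 1: 0.5 mL brought to 7.5 mL → factor 7.5/0.5 = 15
Step 2: 0.95 mL brought to 12.4 mL → factor 12.4/0.95 = 13.053
Step 3: 55 μL brought to 3150 μL → factor 3150/55 = 57.273
Step 4: 1.65 mL brought to 36.6 mL → factor 36.6/1.65 = 22.182
Step 5: 60 μL + 300 μL = 360 μL total → factor 360/60 = 6
Dilution factor through solution 5 = 15 × 13.053 × 57.273 × 22.182 × 6 = 1.4924 × 10^6
[solution 5] = 4.00 × 10^9 PFU/mL / 1.4924 × 10^6 = 2.68 × 10^3 PFU/mL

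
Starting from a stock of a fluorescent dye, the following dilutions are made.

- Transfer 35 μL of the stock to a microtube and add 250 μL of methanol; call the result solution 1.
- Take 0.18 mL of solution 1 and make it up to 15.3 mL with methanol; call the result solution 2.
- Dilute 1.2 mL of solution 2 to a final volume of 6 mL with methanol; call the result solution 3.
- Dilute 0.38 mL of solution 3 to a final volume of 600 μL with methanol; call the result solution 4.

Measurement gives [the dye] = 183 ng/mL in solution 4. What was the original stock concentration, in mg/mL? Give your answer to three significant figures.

Step 1: 35 μL + 250 μL = 285 μL total → factor 285/35 = 8.1429
Step 2: 0.18 mL brought to 15.3 mL → factor 15.3/0.18 = 85
Step 3: 1.2 mL brought to 6 mL → factor 6/1.2 = 5
Step 4: 0.38 mL brought to 600 μL → factor 0.6/0.38 = 1.5789
Overall dilution factor = 8.1429 × 85 × 5 × 1.5789 = 5464.3
Stock = 183 ng/mL × 5464.3 = 1.000 × 10^6 ng/mL = 1.00 mg/mL

1.00 mg/mL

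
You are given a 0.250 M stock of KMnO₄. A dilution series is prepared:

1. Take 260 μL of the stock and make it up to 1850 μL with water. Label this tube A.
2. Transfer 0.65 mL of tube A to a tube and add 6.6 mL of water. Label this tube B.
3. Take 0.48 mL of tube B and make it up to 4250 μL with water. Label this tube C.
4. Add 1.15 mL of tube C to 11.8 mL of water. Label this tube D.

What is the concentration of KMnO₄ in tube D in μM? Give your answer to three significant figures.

Step 1: 260 μL brought to 1850 μL → factor 1850/260 = 7.1154
Step 2: 0.65 mL + 6.6 mL = 7.25 mL total → factor 7.25/0.65 = 11.154
Step 3: 0.48 mL brought to 4250 μL → factor 4.25/0.48 = 8.8542
Step 4: 1.15 mL + 11.8 mL = 12.95 mL total → factor 12.95/1.15 = 11.261
Overall dilution factor = 7.1154 × 11.154 × 8.8542 × 11.261 = 7913
Final = 0.250 M / 7913 = 3.159 × 10^-5 M = 31.6 μM

31.6 μM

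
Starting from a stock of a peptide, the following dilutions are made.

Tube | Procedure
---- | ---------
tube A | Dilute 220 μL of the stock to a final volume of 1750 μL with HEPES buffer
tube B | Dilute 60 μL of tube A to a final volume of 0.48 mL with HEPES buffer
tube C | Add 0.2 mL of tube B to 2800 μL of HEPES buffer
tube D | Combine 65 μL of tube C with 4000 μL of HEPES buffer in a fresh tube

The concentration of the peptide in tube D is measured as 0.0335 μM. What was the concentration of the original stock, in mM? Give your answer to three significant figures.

Step 1: 220 μL brought to 1750 μL → factor 1750/220 = 7.9545
Step 2: 60 μL brought to 0.48 mL → factor 480/60 = 8
Step 3: 0.2 mL + 2800 μL = 3 mL total → factor 3/0.2 = 15
Step 4: 65 μL + 4000 μL = 4065 μL total → factor 4065/65 = 62.538
Overall dilution factor = 7.9545 × 8 × 15 × 62.538 = 59696
Stock = 0.0335 μM × 59696 = 2000 μM = 2.00 mM

2.00 mM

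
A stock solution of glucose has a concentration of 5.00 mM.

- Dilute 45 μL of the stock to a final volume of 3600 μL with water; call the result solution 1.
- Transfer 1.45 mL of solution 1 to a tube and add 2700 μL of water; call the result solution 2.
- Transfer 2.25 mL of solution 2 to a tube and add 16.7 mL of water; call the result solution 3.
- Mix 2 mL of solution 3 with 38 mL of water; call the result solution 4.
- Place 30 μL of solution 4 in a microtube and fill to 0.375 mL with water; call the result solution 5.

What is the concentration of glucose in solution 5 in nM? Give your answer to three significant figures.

10.4 nM

Step 1: 45 μL brought to 3600 μL → factor 3600/45 = 80
Step 2: 1.45 mL + 2700 μL = 4.15 mL total → factor 4.15/1.45 = 2.8621
Step 3: 2.25 mL + 16.7 mL = 18.95 mL total → factor 18.95/2.25 = 8.4222
Step 4: 2 mL + 38 mL = 40 mL total → factor 40/2 = 20
Step 5: 30 μL brought to 0.375 mL → factor 375/30 = 12.5
Overall dilution factor = 80 × 2.8621 × 8.4222 × 20 × 12.5 = 4.821 × 10^5
Final = 5.00 mM / 4.821 × 10^5 = 1.037 × 10^-5 mM = 10.4 nM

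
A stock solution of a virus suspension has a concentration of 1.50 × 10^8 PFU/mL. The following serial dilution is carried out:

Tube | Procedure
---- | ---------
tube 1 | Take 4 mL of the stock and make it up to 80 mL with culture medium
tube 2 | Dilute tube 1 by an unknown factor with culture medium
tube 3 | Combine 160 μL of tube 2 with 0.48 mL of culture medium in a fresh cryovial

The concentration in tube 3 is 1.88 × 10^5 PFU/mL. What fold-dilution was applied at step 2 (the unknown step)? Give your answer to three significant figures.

9.97-fold

Step 1: 4 mL brought to 80 mL → factor 80/4 = 20
Step 2: unknown factor x
Step 3: 160 μL + 0.48 mL = 640 μL total → factor 640/160 = 4
Product of known-step factors = 80
Overall factor = 1.50 × 10^8 PFU/mL / (1.88 × 10^5 PFU/mL) = 797.87
x = 797.87 / 80 = 9.97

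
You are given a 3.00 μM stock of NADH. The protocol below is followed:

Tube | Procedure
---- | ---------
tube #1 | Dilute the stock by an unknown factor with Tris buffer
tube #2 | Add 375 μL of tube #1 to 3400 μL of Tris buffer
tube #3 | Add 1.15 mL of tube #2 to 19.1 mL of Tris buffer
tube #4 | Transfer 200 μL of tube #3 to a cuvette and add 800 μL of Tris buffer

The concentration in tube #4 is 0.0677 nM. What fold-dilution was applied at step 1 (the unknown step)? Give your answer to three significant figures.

50.0-fold

Step 1: unknown factor x
Step 2: 375 μL + 3400 μL = 3775 μL total → factor 3775/375 = 10.067
Step 3: 1.15 mL + 19.1 mL = 20.25 mL total → factor 20.25/1.15 = 17.609
Step 4: 200 μL + 800 μL = 1000 μL total → factor 1000/200 = 5
Product of known-step factors = 886.3
Overall factor = 3.00 μM / (0.0677 nM) = 44313
x = 44313 / 886.3 = 50.0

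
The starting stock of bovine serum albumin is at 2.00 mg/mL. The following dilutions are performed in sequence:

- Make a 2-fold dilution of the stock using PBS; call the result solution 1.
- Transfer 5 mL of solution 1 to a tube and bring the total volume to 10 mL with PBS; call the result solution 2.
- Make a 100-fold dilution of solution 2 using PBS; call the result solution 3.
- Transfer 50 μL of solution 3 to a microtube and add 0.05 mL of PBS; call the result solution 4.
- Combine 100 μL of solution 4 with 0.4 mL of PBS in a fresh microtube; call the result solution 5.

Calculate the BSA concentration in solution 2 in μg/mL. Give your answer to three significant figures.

Step 1: 2-fold → factor 2
Step 2: 5 mL brought to 10 mL → factor 10/5 = 2
Dilution factor through solution 2 = 2 × 2 = 4
[solution 2] = 2.00 mg/mL / 4 = 0.5000 mg/mL = 500 μg/mL

500 μg/mL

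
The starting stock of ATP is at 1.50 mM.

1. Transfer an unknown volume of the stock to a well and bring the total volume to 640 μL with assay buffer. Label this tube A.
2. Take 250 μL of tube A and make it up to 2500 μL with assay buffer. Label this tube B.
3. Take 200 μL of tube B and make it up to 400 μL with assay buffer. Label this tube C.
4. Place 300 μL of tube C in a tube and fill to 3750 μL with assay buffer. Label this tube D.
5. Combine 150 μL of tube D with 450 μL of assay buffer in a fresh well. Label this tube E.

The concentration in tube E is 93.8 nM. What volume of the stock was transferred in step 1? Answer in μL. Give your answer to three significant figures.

40.0 μL

Step 1: v brought to 640 μL → factor = 640 μL/v
Step 2: 250 μL brought to 2500 μL → factor 2500/250 = 10
Step 3: 200 μL brought to 400 μL → factor 400/200 = 2
Step 4: 300 μL brought to 3750 μL → factor 3750/300 = 12.5
Step 5: 150 μL + 450 μL = 600 μL total → factor 600/150 = 4
Product of known-step factors = 1000
Overall factor = 1.50 mM / (93.8 nM) = 15991
Step-1 factor = 15991 / 1000 = 15.991
v = 640 μL / 15.991 = 40.0 μL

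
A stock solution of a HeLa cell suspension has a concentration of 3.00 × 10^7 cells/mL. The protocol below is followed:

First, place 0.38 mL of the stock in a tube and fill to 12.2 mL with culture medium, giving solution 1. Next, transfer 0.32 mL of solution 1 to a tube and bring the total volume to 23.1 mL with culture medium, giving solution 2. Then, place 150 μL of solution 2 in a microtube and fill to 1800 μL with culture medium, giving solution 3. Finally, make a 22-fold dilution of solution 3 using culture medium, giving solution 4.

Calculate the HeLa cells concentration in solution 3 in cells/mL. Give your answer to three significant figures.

1.08 × 10^3 cells/mL

Step 1: 0.38 mL brought to 12.2 mL → factor 12.2/0.38 = 32.105
Step 2: 0.32 mL brought to 23.1 mL → factor 23.1/0.32 = 72.188
Step 3: 150 μL brought to 1800 μL → factor 1800/150 = 12
Dilution factor through solution 3 = 32.105 × 72.188 × 12 = 27811
[solution 3] = 3.00 × 10^7 cells/mL / 27811 = 1.08 × 10^3 cells/mL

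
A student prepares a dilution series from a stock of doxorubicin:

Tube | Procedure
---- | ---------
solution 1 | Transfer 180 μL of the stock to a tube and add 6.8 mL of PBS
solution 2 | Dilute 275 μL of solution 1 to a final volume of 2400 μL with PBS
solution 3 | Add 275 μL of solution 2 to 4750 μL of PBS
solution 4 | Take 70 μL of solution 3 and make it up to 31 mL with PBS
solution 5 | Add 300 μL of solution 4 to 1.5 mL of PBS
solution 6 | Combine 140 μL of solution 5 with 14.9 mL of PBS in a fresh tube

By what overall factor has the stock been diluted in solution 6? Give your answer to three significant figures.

1.77 × 10^9

Step 1: 180 μL + 6.8 mL = 6980 μL total → factor 6980/180 = 38.778
Step 2: 275 μL brought to 2400 μL → factor 2400/275 = 8.7273
Step 3: 275 μL + 4750 μL = 5025 μL total → factor 5025/275 = 18.273
Step 4: 70 μL brought to 31 mL → factor 31000/70 = 442.86
Step 5: 300 μL + 1.5 mL = 1800 μL total → factor 1800/300 = 6
Step 6: 140 μL + 14.9 mL = 15040 μL total → factor 15040/140 = 107.43
Overall dilution factor = 38.778 × 8.7273 × 18.273 × 442.86 × 6 × 107.43 = 1.7652 × 10^9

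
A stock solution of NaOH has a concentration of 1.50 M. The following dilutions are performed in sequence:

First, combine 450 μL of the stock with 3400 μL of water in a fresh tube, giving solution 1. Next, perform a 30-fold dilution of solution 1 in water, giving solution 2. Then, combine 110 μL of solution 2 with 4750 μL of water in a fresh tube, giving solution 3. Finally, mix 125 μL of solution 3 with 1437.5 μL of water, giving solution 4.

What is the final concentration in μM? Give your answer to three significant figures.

10.6 μM

Step 1: 450 μL + 3400 μL = 3850 μL total → factor 3850/450 = 8.5556
Step 2: 30-fold → factor 30
Step 3: 110 μL + 4750 μL = 4860 μL total → factor 4860/110 = 44.182
Step 4: 125 μL + 1437.5 μL = 1562.5 μL total → factor 1562.5/125 = 12.5
Overall dilution factor = 8.5556 × 30 × 44.182 × 12.5 = 1.4175 × 10^5
Final = 1.50 M / 1.4175 × 10^5 = 1.058 × 10^-5 M = 10.6 μM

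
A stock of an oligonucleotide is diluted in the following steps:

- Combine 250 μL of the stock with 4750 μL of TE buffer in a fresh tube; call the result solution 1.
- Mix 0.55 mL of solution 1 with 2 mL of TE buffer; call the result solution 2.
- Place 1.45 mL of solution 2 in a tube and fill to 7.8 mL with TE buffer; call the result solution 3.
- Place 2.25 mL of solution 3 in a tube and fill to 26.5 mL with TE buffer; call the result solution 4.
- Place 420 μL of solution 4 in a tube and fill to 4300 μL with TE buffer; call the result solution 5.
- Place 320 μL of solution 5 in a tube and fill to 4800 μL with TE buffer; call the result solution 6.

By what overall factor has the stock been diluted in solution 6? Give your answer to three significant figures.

Step 1: 250 μL + 4750 μL = 5000 μL total → factor 5000/250 = 20
Step 2: 0.55 mL + 2 mL = 2.55 mL total → factor 2.55/0.55 = 4.6364
Step 3: 1.45 mL brought to 7.8 mL → factor 7.8/1.45 = 5.3793
Step 4: 2.25 mL brought to 26.5 mL → factor 26.5/2.25 = 11.778
Step 5: 420 μL brought to 4300 μL → factor 4300/420 = 10.238
Step 6: 320 μL brought to 4800 μL → factor 4800/320 = 15
Overall dilution factor = 20 × 4.6364 × 5.3793 × 11.778 × 10.238 × 15 = 9.0221 × 10^5

9.02 × 10^5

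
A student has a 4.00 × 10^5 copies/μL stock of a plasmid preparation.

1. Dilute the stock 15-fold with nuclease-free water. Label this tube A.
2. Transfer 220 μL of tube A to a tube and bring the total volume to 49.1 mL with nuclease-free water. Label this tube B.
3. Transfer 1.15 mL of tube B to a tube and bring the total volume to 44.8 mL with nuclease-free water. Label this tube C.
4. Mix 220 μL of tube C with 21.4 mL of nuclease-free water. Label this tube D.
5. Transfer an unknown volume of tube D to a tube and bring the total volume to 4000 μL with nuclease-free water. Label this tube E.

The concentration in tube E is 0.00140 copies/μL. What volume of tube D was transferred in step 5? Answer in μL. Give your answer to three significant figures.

Step 1: 15-fold → factor 15
Step 2: 220 μL brought to 49.1 mL → factor 49100/220 = 223.18
Step 3: 1.15 mL brought to 44.8 mL → factor 44.8/1.15 = 38.957
Step 4: 220 μL + 21.4 mL = 21620 μL total → factor 21620/220 = 98.273
Step 5: v brought to 4000 μL → factor = 4000 μL/v
Product of known-step factors = 1.2816 × 10^7
Overall factor = 4.00 × 10^5 copies/μL / (0.00140 copies/μL) = 2.8571 × 10^8
Step-5 factor = 2.8571 × 10^8 / 1.2816 × 10^7 = 22.293
v = 4000 μL / 22.293 = 179 μL

179 μL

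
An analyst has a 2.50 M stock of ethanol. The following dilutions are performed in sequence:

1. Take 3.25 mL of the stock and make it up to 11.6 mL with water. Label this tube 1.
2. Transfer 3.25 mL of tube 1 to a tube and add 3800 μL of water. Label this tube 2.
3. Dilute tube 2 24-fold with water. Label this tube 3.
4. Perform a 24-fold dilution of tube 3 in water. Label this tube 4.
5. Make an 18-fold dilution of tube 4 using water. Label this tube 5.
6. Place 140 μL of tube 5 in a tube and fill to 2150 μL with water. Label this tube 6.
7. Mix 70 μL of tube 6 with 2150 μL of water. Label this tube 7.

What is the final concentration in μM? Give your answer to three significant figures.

0.0639 μM

Step 1: 3.25 mL brought to 11.6 mL → factor 11.6/3.25 = 3.5692
Step 2: 3.25 mL + 3800 μL = 7.05 mL total → factor 7.05/3.25 = 2.1692
Step 3: 24-fold → factor 24
Step 4: 24-fold → factor 24
Step 5: 18-fold → factor 18
Step 6: 140 μL brought to 2150 μL → factor 2150/140 = 15.357
Step 7: 70 μL + 2150 μL = 2220 μL total → factor 2220/70 = 31.714
Overall dilution factor = 3.5692 × 2.1692 × 24 × 24 × 18 × 15.357 × 31.714 = 3.9097 × 10^7
Final = 2.50 M / 3.9097 × 10^7 = 6.394 × 10^-8 M = 0.0639 μM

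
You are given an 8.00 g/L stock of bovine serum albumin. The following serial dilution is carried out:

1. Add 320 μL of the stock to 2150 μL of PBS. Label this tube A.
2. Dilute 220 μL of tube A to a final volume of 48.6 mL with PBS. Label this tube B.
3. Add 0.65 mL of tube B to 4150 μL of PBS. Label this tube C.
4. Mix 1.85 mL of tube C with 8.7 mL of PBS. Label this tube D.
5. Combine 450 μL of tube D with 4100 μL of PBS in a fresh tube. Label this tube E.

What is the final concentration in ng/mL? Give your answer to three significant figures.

11.0 ng/mL

Step 1: 320 μL + 2150 μL = 2470 μL total → factor 2470/320 = 7.7188
Step 2: 220 μL brought to 48.6 mL → factor 48600/220 = 220.91
Step 3: 0.65 mL + 4150 μL = 4.8 mL total → factor 4.8/0.65 = 7.3846
Step 4: 1.85 mL + 8.7 mL = 10.55 mL total → factor 10.55/1.85 = 5.7027
Step 5: 450 μL + 4100 μL = 4550 μL total → factor 4550/450 = 10.111
Overall dilution factor = 7.7188 × 220.91 × 7.3846 × 5.7027 × 10.111 = 7.2605 × 10^5
Final = 8.00 g/L / 7.2605 × 10^5 = 1.102 × 10^-5 g/L = 11.0 ng/mL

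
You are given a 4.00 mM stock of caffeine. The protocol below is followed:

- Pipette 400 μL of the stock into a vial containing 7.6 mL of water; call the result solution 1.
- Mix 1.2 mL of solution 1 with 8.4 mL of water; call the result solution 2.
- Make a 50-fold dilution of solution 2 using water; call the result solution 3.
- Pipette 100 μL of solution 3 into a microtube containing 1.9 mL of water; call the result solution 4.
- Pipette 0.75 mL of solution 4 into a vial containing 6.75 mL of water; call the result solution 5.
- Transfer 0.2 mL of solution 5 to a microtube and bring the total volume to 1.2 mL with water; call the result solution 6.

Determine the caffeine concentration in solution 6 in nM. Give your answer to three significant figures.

0.417 nM

Step 1: 400 μL + 7.6 mL = 8000 μL total → factor 8000/400 = 20
Step 2: 1.2 mL + 8.4 mL = 9.6 mL total → factor 9.6/1.2 = 8
Step 3: 50-fold → factor 50
Step 4: 100 μL + 1.9 mL = 2000 μL total → factor 2000/100 = 20
Step 5: 0.75 mL + 6.75 mL = 7.5 mL total → factor 7.5/0.75 = 10
Step 6: 0.2 mL brought to 1.2 mL → factor 1.2/0.2 = 6
Overall dilution factor = 20 × 8 × 50 × 20 × 10 × 6 = 9.6 × 10^6
Final = 4.00 mM / 9.6 × 10^6 = 4.167 × 10^-7 mM = 0.417 nM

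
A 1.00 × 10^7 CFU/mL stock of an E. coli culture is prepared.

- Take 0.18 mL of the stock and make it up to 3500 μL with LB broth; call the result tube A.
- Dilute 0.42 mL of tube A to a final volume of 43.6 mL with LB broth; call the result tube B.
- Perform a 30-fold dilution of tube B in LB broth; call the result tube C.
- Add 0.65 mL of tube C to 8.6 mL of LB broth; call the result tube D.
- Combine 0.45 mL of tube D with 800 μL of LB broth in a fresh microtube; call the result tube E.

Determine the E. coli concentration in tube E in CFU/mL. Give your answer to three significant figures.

Step 1: 0.18 mL brought to 3500 μL → factor 3.5/0.18 = 19.444
Step 2: 0.42 mL brought to 43.6 mL → factor 43.6/0.42 = 103.81
Step 3: 30-fold → factor 30
Step 4: 0.65 mL + 8.6 mL = 9.25 mL total → factor 9.25/0.65 = 14.231
Step 5: 0.45 mL + 800 μL = 1.25 mL total → factor 1.25/0.45 = 2.7778
Overall dilution factor = 19.444 × 103.81 × 30 × 14.231 × 2.7778 = 2.3938 × 10^6
Final = 1.00 × 10^7 CFU/mL / 2.3938 × 10^6 = 4.18 CFU/mL

4.18 CFU/mL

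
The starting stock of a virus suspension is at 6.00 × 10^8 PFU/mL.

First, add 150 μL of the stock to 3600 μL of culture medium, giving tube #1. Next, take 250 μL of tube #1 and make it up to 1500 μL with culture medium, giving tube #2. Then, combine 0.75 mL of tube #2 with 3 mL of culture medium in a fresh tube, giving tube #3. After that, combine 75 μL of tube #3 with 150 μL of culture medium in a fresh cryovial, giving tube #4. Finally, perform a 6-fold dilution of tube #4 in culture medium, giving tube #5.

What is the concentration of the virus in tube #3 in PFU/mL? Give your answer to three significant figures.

Step 1: 150 μL + 3600 μL = 3750 μL total → factor 3750/150 = 25
Step 2: 250 μL brought to 1500 μL → factor 1500/250 = 6
Step 3: 0.75 mL + 3 mL = 3.75 mL total → factor 3.75/0.75 = 5
Dilution factor through tube #3 = 25 × 6 × 5 = 750
[tube #3] = 6.00 × 10^8 PFU/mL / 750 = 8.00 × 10^5 PFU/mL

8.00 × 10^5 PFU/mL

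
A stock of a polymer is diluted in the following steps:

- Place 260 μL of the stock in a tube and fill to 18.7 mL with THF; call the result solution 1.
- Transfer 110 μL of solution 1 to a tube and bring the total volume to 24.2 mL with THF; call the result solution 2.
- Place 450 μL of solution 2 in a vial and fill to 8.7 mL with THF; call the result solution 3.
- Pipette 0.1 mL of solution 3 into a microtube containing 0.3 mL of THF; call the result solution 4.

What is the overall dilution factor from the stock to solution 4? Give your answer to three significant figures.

1.22 × 10^6

Step 1: 260 μL brought to 18.7 mL → factor 18700/260 = 71.923
Step 2: 110 μL brought to 24.2 mL → factor 24200/110 = 220
Step 3: 450 μL brought to 8.7 mL → factor 8700/450 = 19.333
Step 4: 0.1 mL + 0.3 mL = 0.4 mL total → factor 0.4/0.1 = 4
Overall dilution factor = 71.923 × 220 × 19.333 × 4 = 1.2237 × 10^6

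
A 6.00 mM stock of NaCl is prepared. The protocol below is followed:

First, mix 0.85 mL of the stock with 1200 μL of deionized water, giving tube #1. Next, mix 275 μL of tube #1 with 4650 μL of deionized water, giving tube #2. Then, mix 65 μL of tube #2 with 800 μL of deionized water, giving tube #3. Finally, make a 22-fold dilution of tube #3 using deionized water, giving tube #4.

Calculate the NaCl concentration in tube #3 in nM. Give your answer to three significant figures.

Step 1: 0.85 mL + 1200 μL = 2.05 mL total → factor 2.05/0.85 = 2.4118
Step 2: 275 μL + 4650 μL = 4925 μL total → factor 4925/275 = 17.909
Step 3: 65 μL + 800 μL = 865 μL total → factor 865/65 = 13.308
Dilution factor through tube #3 = 2.4118 × 17.909 × 13.308 = 574.79
[tube #3] = 6.00 mM / 574.79 = 0.01044 mM = 1.04 × 10^4 nM

1.04 × 10^4 nM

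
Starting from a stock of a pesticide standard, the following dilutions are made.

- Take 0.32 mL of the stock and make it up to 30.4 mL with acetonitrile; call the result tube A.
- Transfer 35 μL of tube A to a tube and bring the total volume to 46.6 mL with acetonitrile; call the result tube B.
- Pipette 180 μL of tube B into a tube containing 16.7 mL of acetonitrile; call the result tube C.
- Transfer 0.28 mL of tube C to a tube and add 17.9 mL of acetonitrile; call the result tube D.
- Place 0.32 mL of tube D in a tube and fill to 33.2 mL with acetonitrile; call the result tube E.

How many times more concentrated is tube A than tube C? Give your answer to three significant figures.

1.25 × 10^5

Step 1: 0.32 mL brought to 30.4 mL → factor 30.4/0.32 = 95
Step 2: 35 μL brought to 46.6 mL → factor 46600/35 = 1331.4
Step 3: 180 μL + 16.7 mL = 16880 μL total → factor 16880/180 = 93.778
Dilution factor to tube A = 95; to tube C = 1.1862 × 10^7
[tube A]/[tube C] = (factor to tube C)/(factor to tube A) = 1.1862 × 10^7/95 = 1.25 × 10^5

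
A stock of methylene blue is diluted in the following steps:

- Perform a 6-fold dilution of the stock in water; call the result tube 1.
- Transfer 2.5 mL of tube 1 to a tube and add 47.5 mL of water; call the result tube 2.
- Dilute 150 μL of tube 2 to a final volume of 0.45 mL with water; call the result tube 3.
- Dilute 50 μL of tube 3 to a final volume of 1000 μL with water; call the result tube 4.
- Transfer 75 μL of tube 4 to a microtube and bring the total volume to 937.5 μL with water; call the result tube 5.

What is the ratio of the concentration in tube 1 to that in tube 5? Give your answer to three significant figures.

1.50 × 10^4

Step 1: 6-fold → factor 6
Step 2: 2.5 mL + 47.5 mL = 50 mL total → factor 50/2.5 = 20
Step 3: 150 μL brought to 0.45 mL → factor 450/150 = 3
Step 4: 50 μL brought to 1000 μL → factor 1000/50 = 20
Step 5: 75 μL brought to 937.5 μL → factor 937.5/75 = 12.5
Dilution factor to tube 1 = 6; to tube 5 = 90000
[tube 1]/[tube 5] = (factor to tube 5)/(factor to tube 1) = 90000/6 = 1.50 × 10^4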